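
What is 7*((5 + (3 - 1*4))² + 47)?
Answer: 441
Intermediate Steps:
7*((5 + (3 - 1*4))² + 47) = 7*((5 + (3 - 4))² + 47) = 7*((5 - 1)² + 47) = 7*(4² + 47) = 7*(16 + 47) = 7*63 = 441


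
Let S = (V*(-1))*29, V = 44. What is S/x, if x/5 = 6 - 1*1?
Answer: -1276/25 ≈ -51.040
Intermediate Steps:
x = 25 (x = 5*(6 - 1*1) = 5*(6 - 1) = 5*5 = 25)
S = -1276 (S = (44*(-1))*29 = -44*29 = -1276)
S/x = -1276/25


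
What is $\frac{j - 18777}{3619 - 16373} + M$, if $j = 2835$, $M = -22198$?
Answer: $- \frac{141548675}{6377} \approx -22197.0$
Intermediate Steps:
$\frac{j - 18777}{3619 - 16373} + M = \frac{2835 - 18777}{3619 - 16373} - 22198 = - \frac{15942}{-12754} - 22198 = \left(-15942\right) \left(- \frac{1}{12754}\right) - 22198 = \frac{7971}{6377} - 22198 = - \frac{141548675}{6377}$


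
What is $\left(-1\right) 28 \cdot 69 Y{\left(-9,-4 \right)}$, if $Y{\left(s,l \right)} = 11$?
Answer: $-21252$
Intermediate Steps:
$\left(-1\right) 28 \cdot 69 Y{\left(-9,-4 \right)} = \left(-1\right) 28 \cdot 69 \cdot 11 = \left(-28\right) 69 \cdot 11 = \left(-1932\right) 11 = -21252$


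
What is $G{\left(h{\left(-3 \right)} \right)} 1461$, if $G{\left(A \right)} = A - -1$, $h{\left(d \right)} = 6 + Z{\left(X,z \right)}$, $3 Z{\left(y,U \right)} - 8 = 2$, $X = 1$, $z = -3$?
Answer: $15097$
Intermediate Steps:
$Z{\left(y,U \right)} = \frac{10}{3}$ ($Z{\left(y,U \right)} = \frac{8}{3} + \frac{1}{3} \cdot 2 = \frac{8}{3} + \frac{2}{3} = \frac{10}{3}$)
$h{\left(d \right)} = \frac{28}{3}$ ($h{\left(d \right)} = 6 + \frac{10}{3} = \frac{28}{3}$)
$G{\left(A \right)} = 1 + A$ ($G{\left(A \right)} = A + 1 = 1 + A$)
$G{\left(h{\left(-3 \right)} \right)} 1461 = \left(1 + \frac{28}{3}\right) 1461 = \frac{31}{3} \cdot 1461 = 15097$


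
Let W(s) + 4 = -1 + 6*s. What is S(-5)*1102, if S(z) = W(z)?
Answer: -38570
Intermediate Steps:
W(s) = -5 + 6*s (W(s) = -4 + (-1 + 6*s) = -5 + 6*s)
S(z) = -5 + 6*z
S(-5)*1102 = (-5 + 6*(-5))*1102 = (-5 - 30)*1102 = -35*1102 = -38570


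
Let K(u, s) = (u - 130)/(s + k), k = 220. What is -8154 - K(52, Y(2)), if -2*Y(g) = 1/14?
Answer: -16739434/2053 ≈ -8153.6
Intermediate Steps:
Y(g) = -1/28 (Y(g) = -½/14 = -½*1/14 = -1/28)
K(u, s) = (-130 + u)/(220 + s) (K(u, s) = (u - 130)/(s + 220) = (-130 + u)/(220 + s))
-8154 - K(52, Y(2)) = -8154 - (-130 + 52)/(220 - 1/28) = -8154 - (-78)/6159/28 = -8154 - 28*(-78)/6159 = -8154 - 1*(-728/2053) = -8154 + 728/2053 = -16739434/2053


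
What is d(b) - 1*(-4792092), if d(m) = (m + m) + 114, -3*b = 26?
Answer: 14376566/3 ≈ 4.7922e+6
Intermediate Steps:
b = -26/3 (b = -⅓*26 = -26/3 ≈ -8.6667)
d(m) = 114 + 2*m (d(m) = 2*m + 114 = 114 + 2*m)
d(b) - 1*(-4792092) = (114 + 2*(-26/3)) - 1*(-4792092) = (114 - 52/3) + 4792092 = 290/3 + 4792092 = 14376566/3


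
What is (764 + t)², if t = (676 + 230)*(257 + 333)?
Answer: 286550372416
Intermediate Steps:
t = 534540 (t = 906*590 = 534540)
(764 + t)² = (764 + 534540)² = 535304² = 286550372416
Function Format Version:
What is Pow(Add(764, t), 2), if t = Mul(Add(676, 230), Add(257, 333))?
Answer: 286550372416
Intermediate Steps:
t = 534540 (t = Mul(906, 590) = 534540)
Pow(Add(764, t), 2) = Pow(Add(764, 534540), 2) = Pow(535304, 2) = 286550372416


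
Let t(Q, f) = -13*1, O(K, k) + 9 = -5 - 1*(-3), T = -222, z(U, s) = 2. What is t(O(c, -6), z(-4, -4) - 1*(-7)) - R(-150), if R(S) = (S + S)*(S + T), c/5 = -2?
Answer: -111613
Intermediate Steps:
c = -10 (c = 5*(-2) = -10)
O(K, k) = -11 (O(K, k) = -9 + (-5 - 1*(-3)) = -9 + (-5 + 3) = -9 - 2 = -11)
t(Q, f) = -13
R(S) = 2*S*(-222 + S) (R(S) = (S + S)*(S - 222) = (2*S)*(-222 + S) = 2*S*(-222 + S))
t(O(c, -6), z(-4, -4) - 1*(-7)) - R(-150) = -13 - 2*(-150)*(-222 - 150) = -13 - 2*(-150)*(-372) = -13 - 1*111600 = -13 - 111600 = -111613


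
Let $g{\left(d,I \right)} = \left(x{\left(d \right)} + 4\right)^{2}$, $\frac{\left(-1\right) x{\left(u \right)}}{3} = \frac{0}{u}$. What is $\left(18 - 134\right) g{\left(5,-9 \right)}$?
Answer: $-1856$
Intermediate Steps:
$x{\left(u \right)} = 0$ ($x{\left(u \right)} = - 3 \frac{0}{u} = \left(-3\right) 0 = 0$)
$g{\left(d,I \right)} = 16$ ($g{\left(d,I \right)} = \left(0 + 4\right)^{2} = 4^{2} = 16$)
$\left(18 - 134\right) g{\left(5,-9 \right)} = \left(18 - 134\right) 16 = \left(-116\right) 16 = -1856$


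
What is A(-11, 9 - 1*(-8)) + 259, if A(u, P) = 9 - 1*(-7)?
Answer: 275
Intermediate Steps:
A(u, P) = 16 (A(u, P) = 9 + 7 = 16)
A(-11, 9 - 1*(-8)) + 259 = 16 + 259 = 275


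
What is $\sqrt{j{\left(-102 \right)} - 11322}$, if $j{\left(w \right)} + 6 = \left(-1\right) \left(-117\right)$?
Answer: $i \sqrt{11211} \approx 105.88 i$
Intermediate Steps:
$j{\left(w \right)} = 111$ ($j{\left(w \right)} = -6 - -117 = -6 + 117 = 111$)
$\sqrt{j{\left(-102 \right)} - 11322} = \sqrt{111 - 11322} = \sqrt{-11211} = i \sqrt{11211}$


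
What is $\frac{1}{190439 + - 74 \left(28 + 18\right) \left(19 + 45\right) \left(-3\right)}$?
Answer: $\frac{1}{844007} \approx 1.1848 \cdot 10^{-6}$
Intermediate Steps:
$\frac{1}{190439 + - 74 \left(28 + 18\right) \left(19 + 45\right) \left(-3\right)} = \frac{1}{190439 + - 74 \cdot 46 \cdot 64 \left(-3\right)} = \frac{1}{190439 + \left(-74\right) 2944 \left(-3\right)} = \frac{1}{190439 - -653568} = \frac{1}{190439 + 653568} = \frac{1}{844007}$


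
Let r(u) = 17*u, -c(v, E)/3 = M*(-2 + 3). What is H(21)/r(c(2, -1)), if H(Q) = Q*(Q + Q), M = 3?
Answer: -98/17 ≈ -5.7647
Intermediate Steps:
c(v, E) = -9 (c(v, E) = -9*(-2 + 3) = -9)
H(Q) = 2*Q**2 (H(Q) = Q*(2*Q) = 2*Q**2)
H(21)/r(c(2, -1)) = (2*21**2)/((17*(-9))) = (2*441)/(-153) = 882*(-1/153) = -98/17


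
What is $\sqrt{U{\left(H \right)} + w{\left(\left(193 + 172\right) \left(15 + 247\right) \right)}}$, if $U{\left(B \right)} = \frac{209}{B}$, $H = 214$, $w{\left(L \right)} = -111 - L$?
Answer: $\frac{3 i \sqrt{487167790}}{214} \approx 309.42 i$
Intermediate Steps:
$\sqrt{U{\left(H \right)} + w{\left(\left(193 + 172\right) \left(15 + 247\right) \right)}} = \sqrt{\frac{209}{214} - \left(111 + \left(193 + 172\right) \left(15 + 247\right)\right)} = \sqrt{209 \cdot \frac{1}{214} - \left(111 + 365 \cdot 262\right)} = \sqrt{\frac{209}{214} - 95741} = \sqrt{- \frac{20488365}{214}} = \frac{3 i \sqrt{487167790}}{214}$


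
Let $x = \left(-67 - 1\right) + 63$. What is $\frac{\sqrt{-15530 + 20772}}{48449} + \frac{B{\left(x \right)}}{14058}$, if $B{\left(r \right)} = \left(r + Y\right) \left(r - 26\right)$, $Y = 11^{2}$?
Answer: $- \frac{1798}{7029} + \frac{\sqrt{5242}}{48449} \approx -0.2543$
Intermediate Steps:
$Y = 121$
$x = -5$ ($x = -68 + 63 = -5$)
$B{\left(r \right)} = \left(-26 + r\right) \left(121 + r\right)$ ($B{\left(r \right)} = \left(r + 121\right) \left(r - 26\right) = \left(121 + r\right) \left(-26 + r\right) = \left(-26 + r\right) \left(121 + r\right)$)
$\frac{\sqrt{-15530 + 20772}}{48449} + \frac{B{\left(x \right)}}{14058} = \frac{\sqrt{-15530 + 20772}}{48449} + \frac{-3146 + \left(-5\right)^{2} + 95 \left(-5\right)}{14058} = \sqrt{5242} \cdot \frac{1}{48449} + \left(-3146 + 25 - 475\right) \frac{1}{14058} = \frac{\sqrt{5242}}{48449} - \frac{1798}{7029} = - \frac{1798}{7029} + \frac{\sqrt{5242}}{48449}$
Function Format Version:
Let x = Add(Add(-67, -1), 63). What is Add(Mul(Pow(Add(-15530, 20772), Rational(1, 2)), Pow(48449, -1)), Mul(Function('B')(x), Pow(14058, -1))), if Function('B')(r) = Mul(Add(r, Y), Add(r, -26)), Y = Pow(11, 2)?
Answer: Add(Rational(-1798, 7029), Mul(Rational(1, 48449), Pow(5242, Rational(1, 2)))) ≈ -0.25430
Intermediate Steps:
Y = 121
x = -5 (x = Add(-68, 63) = -5)
Function('B')(r) = Mul(Add(-26, r), Add(121, r)) (Function('B')(r) = Mul(Add(r, 121), Add(r, -26)) = Mul(Add(121, r), Add(-26, r)) = Mul(Add(-26, r), Add(121, r)))
Add(Mul(Pow(Add(-15530, 20772), Rational(1, 2)), Pow(48449, -1)), Mul(Function('B')(x), Pow(14058, -1))) = Add(Mul(Pow(Add(-15530, 20772), Rational(1, 2)), Pow(48449, -1)), Mul(Add(-3146, Pow(-5, 2), Mul(95, -5)), Pow(14058, -1))) = Add(Mul(Pow(5242, Rational(1, 2)), Rational(1, 48449)), Mul(Add(-3146, 25, -475), Rational(1, 14058))) = Add(Mul(Rational(1, 48449), Pow(5242, Rational(1, 2))), Mul(-3596, Rational(1, 14058))) = Add(Mul(Rational(1, 48449), Pow(5242, Rational(1, 2))), Rational(-1798, 7029)) = Add(Rational(-1798, 7029), Mul(Rational(1, 48449), Pow(5242, Rational(1, 2))))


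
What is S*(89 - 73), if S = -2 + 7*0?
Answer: -32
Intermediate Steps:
S = -2 (S = -2 + 0 = -2)
S*(89 - 73) = -2*(89 - 73) = -2*16 = -32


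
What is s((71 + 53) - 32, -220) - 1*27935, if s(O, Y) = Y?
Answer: -28155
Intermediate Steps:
s((71 + 53) - 32, -220) - 1*27935 = -220 - 1*27935 = -220 - 27935 = -28155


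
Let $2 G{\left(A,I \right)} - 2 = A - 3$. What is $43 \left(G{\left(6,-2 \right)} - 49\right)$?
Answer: $- \frac{3999}{2} \approx -1999.5$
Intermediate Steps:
$G{\left(A,I \right)} = - \frac{1}{2} + \frac{A}{2}$ ($G{\left(A,I \right)} = 1 + \frac{A - 3}{2} = 1 + \frac{-3 + A}{2} = 1 + \left(- \frac{3}{2} + \frac{A}{2}\right) = - \frac{1}{2} + \frac{A}{2}$)
$43 \left(G{\left(6,-2 \right)} - 49\right) = 43 \left(\left(- \frac{1}{2} + \frac{1}{2} \cdot 6\right) - 49\right) = 43 \left(\left(- \frac{1}{2} + 3\right) - 49\right) = 43 \left(\frac{5}{2} - 49\right) = 43 \left(- \frac{93}{2}\right) = - \frac{3999}{2}$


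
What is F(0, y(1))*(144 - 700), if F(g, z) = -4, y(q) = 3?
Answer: 2224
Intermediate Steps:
F(0, y(1))*(144 - 700) = -4*(144 - 700) = -4*(-556) = 2224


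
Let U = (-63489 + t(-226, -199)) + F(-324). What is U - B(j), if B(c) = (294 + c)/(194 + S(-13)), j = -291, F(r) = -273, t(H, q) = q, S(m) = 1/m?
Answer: -161245720/2521 ≈ -63961.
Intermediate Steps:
B(c) = 3822/2521 + 13*c/2521 (B(c) = (294 + c)/(194 + 1/(-13)) = (294 + c)/(194 - 1/13) = (294 + c)/(2521/13) = (294 + c)*(13/2521) = 3822/2521 + 13*c/2521)
U = -63961 (U = (-63489 - 199) - 273 = -63688 - 273 = -63961)
U - B(j) = -63961 - (3822/2521 + (13/2521)*(-291)) = -63961 - (3822/2521 - 3783/2521) = -63961 - 1*39/2521 = -63961 - 39/2521 = -161245720/2521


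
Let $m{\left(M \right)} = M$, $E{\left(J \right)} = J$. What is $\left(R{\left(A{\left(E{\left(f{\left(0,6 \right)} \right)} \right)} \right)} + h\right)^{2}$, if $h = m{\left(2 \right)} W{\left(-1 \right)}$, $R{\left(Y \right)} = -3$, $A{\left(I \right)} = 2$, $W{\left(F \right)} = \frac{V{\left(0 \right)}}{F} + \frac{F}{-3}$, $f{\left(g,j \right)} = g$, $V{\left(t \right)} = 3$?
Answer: $\frac{625}{9} \approx 69.444$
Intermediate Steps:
$W{\left(F \right)} = \frac{3}{F} - \frac{F}{3}$ ($W{\left(F \right)} = \frac{3}{F} + \frac{F}{-3} = \frac{3}{F} + F \left(- \frac{1}{3}\right) = \frac{3}{F} - \frac{F}{3}$)
$h = - \frac{16}{3}$ ($h = 2 \left(\frac{3}{-1} - - \frac{1}{3}\right) = 2 \left(3 \left(-1\right) + \frac{1}{3}\right) = 2 \left(-3 + \frac{1}{3}\right) = 2 \left(- \frac{8}{3}\right) = - \frac{16}{3} \approx -5.3333$)
$\left(R{\left(A{\left(E{\left(f{\left(0,6 \right)} \right)} \right)} \right)} + h\right)^{2} = \left(-3 - \frac{16}{3}\right)^{2} = \left(- \frac{25}{3}\right)^{2} = \frac{625}{9}$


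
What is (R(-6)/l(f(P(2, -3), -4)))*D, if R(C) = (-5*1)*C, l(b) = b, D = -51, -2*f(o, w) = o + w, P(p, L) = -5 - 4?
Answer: -3060/13 ≈ -235.38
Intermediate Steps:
P(p, L) = -9
f(o, w) = -o/2 - w/2 (f(o, w) = -(o + w)/2 = -o/2 - w/2)
R(C) = -5*C
(R(-6)/l(f(P(2, -3), -4)))*D = ((-5*(-6))/(-½*(-9) - ½*(-4)))*(-51) = (30/(9/2 + 2))*(-51) = (30/(13/2))*(-51) = (30*(2/13))*(-51) = (60/13)*(-51) = -3060/13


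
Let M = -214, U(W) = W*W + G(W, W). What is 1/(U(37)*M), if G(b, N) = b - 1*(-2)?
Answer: -1/301312 ≈ -3.3188e-6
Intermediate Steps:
G(b, N) = 2 + b (G(b, N) = b + 2 = 2 + b)
U(W) = 2 + W + W² (U(W) = W*W + (2 + W) = W² + (2 + W) = 2 + W + W²)
1/(U(37)*M) = 1/((2 + 37 + 37²)*(-214)) = 1/((2 + 37 + 1369)*(-214)) = 1/(1408*(-214)) = 1/(-301312) = -1/301312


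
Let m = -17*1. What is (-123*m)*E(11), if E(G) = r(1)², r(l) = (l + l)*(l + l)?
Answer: 33456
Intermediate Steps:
r(l) = 4*l² (r(l) = (2*l)*(2*l) = 4*l²)
m = -17
E(G) = 16 (E(G) = (4*1²)² = (4*1)² = 4² = 16)
(-123*m)*E(11) = -123*(-17)*16 = 2091*16 = 33456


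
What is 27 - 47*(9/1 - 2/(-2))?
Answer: -443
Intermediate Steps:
27 - 47*(9/1 - 2/(-2)) = 27 - 47*(9*1 - 2*(-1/2)) = 27 - 47*(9 + 1) = 27 - 47*10 = 27 - 470 = -443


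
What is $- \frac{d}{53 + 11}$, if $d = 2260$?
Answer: $- \frac{565}{16} \approx -35.313$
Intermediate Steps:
$- \frac{d}{53 + 11} = - \frac{2260}{53 + 11} = - \frac{2260}{64} = \left(-1\right) \frac{565}{16} = - \frac{565}{16}$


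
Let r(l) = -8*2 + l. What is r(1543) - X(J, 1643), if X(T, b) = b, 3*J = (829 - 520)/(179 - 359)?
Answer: -116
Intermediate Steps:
J = -103/180 (J = ((829 - 520)/(179 - 359))/3 = (309/(-180))/3 = (309*(-1/180))/3 = (1/3)*(-103/60) = -103/180 ≈ -0.57222)
r(l) = -16 + l
r(1543) - X(J, 1643) = (-16 + 1543) - 1*1643 = 1527 - 1643 = -116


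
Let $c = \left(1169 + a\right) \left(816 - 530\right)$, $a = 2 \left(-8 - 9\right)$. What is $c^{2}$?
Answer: $105371652100$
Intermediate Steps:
$a = -34$ ($a = 2 \left(-17\right) = -34$)
$c = 324610$ ($c = \left(1169 - 34\right) \left(816 - 530\right) = 1135 \cdot 286 = 324610$)
$c^{2} = 324610^{2} = 105371652100$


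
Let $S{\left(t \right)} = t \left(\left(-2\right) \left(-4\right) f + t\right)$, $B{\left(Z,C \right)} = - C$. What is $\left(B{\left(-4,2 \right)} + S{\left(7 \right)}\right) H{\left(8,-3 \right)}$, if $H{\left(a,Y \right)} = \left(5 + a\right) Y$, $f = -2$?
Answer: $2535$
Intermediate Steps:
$H{\left(a,Y \right)} = Y \left(5 + a\right)$
$S{\left(t \right)} = t \left(-16 + t\right)$ ($S{\left(t \right)} = t \left(\left(-2\right) \left(-4\right) \left(-2\right) + t\right) = t \left(8 \left(-2\right) + t\right) = t \left(-16 + t\right)$)
$\left(B{\left(-4,2 \right)} + S{\left(7 \right)}\right) H{\left(8,-3 \right)} = \left(\left(-1\right) 2 + 7 \left(-16 + 7\right)\right) \left(- 3 \left(5 + 8\right)\right) = \left(-2 + 7 \left(-9\right)\right) \left(\left(-3\right) 13\right) = \left(-2 - 63\right) \left(-39\right) = \left(-65\right) \left(-39\right) = 2535$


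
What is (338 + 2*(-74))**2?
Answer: 36100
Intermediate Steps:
(338 + 2*(-74))**2 = (338 - 148)**2 = 190**2 = 36100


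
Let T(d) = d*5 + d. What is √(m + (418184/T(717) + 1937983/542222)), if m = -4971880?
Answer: I*√2081599684184976111934/20461746 ≈ 2229.8*I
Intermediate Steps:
T(d) = 6*d (T(d) = 5*d + d = 6*d)
√(m + (418184/T(717) + 1937983/542222)) = √(-4971880 + (418184/((6*717)) + 1937983/542222)) = √(-4971880 + (418184/4302 + 1937983*(1/542222))) = √(-4971880 + (418184*(1/4302) + 1937983/542222)) = √(-4971880 + (209092/2151 + 1937983/542222)) = √(-4971880 + 117542883857/1166319522) = √(-5798683162157503/1166319522) = I*√2081599684184976111934/20461746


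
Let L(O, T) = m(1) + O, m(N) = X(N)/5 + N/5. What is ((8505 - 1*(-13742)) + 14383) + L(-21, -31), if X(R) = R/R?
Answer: 183047/5 ≈ 36609.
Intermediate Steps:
X(R) = 1
m(N) = ⅕ + N/5 (m(N) = 1/5 + N/5 = 1*(⅕) + N*(⅕) = ⅕ + N/5)
L(O, T) = ⅖ + O (L(O, T) = (⅕ + (⅕)*1) + O = (⅕ + ⅕) + O = ⅖ + O)
((8505 - 1*(-13742)) + 14383) + L(-21, -31) = ((8505 - 1*(-13742)) + 14383) + (⅖ - 21) = ((8505 + 13742) + 14383) - 103/5 = (22247 + 14383) - 103/5 = 36630 - 103/5 = 183047/5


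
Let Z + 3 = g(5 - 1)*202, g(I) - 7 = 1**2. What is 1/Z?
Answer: 1/1613 ≈ 0.00061996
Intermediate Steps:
g(I) = 8 (g(I) = 7 + 1**2 = 7 + 1 = 8)
Z = 1613 (Z = -3 + 8*202 = -3 + 1616 = 1613)
1/Z = 1/1613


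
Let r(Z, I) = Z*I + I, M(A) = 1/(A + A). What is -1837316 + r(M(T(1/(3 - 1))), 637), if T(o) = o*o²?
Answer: -1834131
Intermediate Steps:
T(o) = o³
M(A) = 1/(2*A)
r(Z, I) = I + I*Z (r(Z, I) = I*Z + I = I + I*Z)
-1837316 + r(M(T(1/(3 - 1))), 637) = -1837316 + 637*(1 + 1/(2*((1/(3 - 1))³))) = -1837316 + 637*(1 + 1/(2*((1/2)³))) = -1837316 + 637*(1 + 1/(2*((½)³))) = -1837316 + 637*(1 + 1/(2*(⅛))) = -1837316 + 637*(1 + (½)*8) = -1837316 + 637*(1 + 4) = -1837316 + 637*5 = -1837316 + 3185 = -1834131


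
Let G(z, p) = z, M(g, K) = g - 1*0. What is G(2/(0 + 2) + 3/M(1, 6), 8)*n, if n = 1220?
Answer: 4880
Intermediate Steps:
M(g, K) = g (M(g, K) = g + 0 = g)
G(2/(0 + 2) + 3/M(1, 6), 8)*n = (2/(0 + 2) + 3/1)*1220 = (2/2 + 3*1)*1220 = (2*(½) + 3)*1220 = (1 + 3)*1220 = 4*1220 = 4880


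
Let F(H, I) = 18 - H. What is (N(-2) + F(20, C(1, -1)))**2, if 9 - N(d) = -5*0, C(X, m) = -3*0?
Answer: 49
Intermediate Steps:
C(X, m) = 0
N(d) = 9 (N(d) = 9 - (-5)*0 = 9 - 1*0 = 9 + 0 = 9)
(N(-2) + F(20, C(1, -1)))**2 = (9 + (18 - 1*20))**2 = (9 + (18 - 20))**2 = (9 - 2)**2 = 7**2 = 49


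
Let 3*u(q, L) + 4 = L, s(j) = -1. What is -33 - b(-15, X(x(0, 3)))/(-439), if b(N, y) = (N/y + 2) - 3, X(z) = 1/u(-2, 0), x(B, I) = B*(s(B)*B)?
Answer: -14468/439 ≈ -32.957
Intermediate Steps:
u(q, L) = -4/3 + L/3
x(B, I) = -B**2 (x(B, I) = B*(-B) = -B**2)
X(z) = -3/4 (X(z) = 1/(-4/3 + (1/3)*0) = 1/(-4/3 + 0) = 1/(-4/3) = -3/4)
b(N, y) = -1 + N/y (b(N, y) = (2 + N/y) - 3 = -1 + N/y)
-33 - b(-15, X(x(0, 3)))/(-439) = -33 - (-15 - 1*(-3/4))/(-3/4)/(-439) = -33 - (-4*(-15 + 3/4)/3)*(-1)/439 = -33 - (-4/3*(-57/4))*(-1)/439 = -33 - 19*(-1)/439 = -33 - 1*(-19/439) = -33 + 19/439 = -14468/439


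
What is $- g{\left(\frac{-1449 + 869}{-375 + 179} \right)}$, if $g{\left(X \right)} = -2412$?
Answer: $2412$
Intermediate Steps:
$- g{\left(\frac{-1449 + 869}{-375 + 179} \right)} = \left(-1\right) \left(-2412\right) = 2412$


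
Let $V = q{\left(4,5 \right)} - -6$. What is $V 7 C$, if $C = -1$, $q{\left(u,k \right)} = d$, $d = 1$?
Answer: $-49$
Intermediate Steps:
$q{\left(u,k \right)} = 1$
$V = 7$ ($V = 1 - -6 = 1 + 6 = 7$)
$V 7 C = 7 \cdot 7 \left(-1\right) = 49 \left(-1\right) = -49$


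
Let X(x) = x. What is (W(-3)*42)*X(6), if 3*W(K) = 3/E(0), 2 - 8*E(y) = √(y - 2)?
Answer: 672 + 336*I*√2 ≈ 672.0 + 475.18*I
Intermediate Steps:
E(y) = ¼ - √(-2 + y)/8 (E(y) = ¼ - √(y - 2)/8 = ¼ - √(-2 + y)/8)
W(K) = 1/(¼ - I*√2/8) (W(K) = (3/(¼ - √(-2 + 0)/8))/3 = (3/(¼ - I*√2/8))/3 = 1/(¼ - I*√2/8))
(W(-3)*42)*X(6) = ((8/3 + 4*I*√2/3)*42)*6 = (112 + 56*I*√2)*6 = 672 + 336*I*√2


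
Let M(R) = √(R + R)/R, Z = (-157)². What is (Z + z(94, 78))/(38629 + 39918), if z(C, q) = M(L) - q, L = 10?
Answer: 24571/78547 + √5/392735 ≈ 0.31282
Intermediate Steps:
Z = 24649
M(R) = √2/√R (M(R) = √(2*R)/R = (√2*√R)/R = √2/√R)
z(C, q) = -q + √5/5 (z(C, q) = √2/√10 - q = √2*(√10/10) - q = √5/5 - q = -q + √5/5)
(Z + z(94, 78))/(38629 + 39918) = (24649 + (-1*78 + √5/5))/(38629 + 39918) = (24649 + (-78 + √5/5))/78547 = (24571 + √5/5)*(1/78547) = 24571/78547 + √5/392735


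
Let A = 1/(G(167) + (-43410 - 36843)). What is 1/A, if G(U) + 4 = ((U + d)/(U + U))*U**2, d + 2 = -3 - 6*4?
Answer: -68734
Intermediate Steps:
d = -29 (d = -2 + (-3 - 6*4) = -2 + (-3 - 24) = -2 - 27 = -29)
G(U) = -4 + U*(-29 + U)/2 (G(U) = -4 + ((U - 29)/(U + U))*U**2 = -4 + ((-29 + U)/((2*U)))*U**2 = -4 + ((-29 + U)*(1/(2*U)))*U**2 = -4 + ((-29 + U)/(2*U))*U**2 = -4 + U*(-29 + U)/2)
A = -1/68734 (A = 1/((-4 + (1/2)*167**2 - 29/2*167) + (-43410 - 36843)) = 1/((-4 + (1/2)*27889 - 4843/2) - 80253) = 1/((-4 + 27889/2 - 4843/2) - 80253) = 1/(11519 - 80253) = 1/(-68734) = -1/68734 ≈ -1.4549e-5)
1/A = 1/(-1/68734) = -68734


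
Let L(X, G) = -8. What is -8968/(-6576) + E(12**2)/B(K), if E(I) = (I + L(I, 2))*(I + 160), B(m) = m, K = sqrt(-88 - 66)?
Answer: 1121/822 - 20672*I*sqrt(154)/77 ≈ 1.3637 - 3331.6*I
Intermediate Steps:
K = I*sqrt(154) (K = sqrt(-154) = I*sqrt(154) ≈ 12.41*I)
E(I) = (-8 + I)*(160 + I) (E(I) = (I - 8)*(I + 160) = (-8 + I)*(160 + I))
-8968/(-6576) + E(12**2)/B(K) = -8968/(-6576) + (-1280 + (12**2)**2 + 152*12**2)/((I*sqrt(154))) = -8968*(-1/6576) + (-1280 + 144**2 + 152*144)*(-I*sqrt(154)/154) = 1121/822 + (-1280 + 20736 + 21888)*(-I*sqrt(154)/154) = 1121/822 + 41344*(-I*sqrt(154)/154) = 1121/822 - 20672*I*sqrt(154)/77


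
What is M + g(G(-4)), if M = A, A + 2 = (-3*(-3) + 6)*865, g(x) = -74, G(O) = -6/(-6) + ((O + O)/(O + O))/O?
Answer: 12899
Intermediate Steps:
G(O) = 1 + 1/O (G(O) = -6*(-⅙) + ((2*O)/((2*O)))/O = 1 + ((2*O)*(1/(2*O)))/O = 1 + 1/O)
A = 12973 (A = -2 + (-3*(-3) + 6)*865 = -2 + (9 + 6)*865 = -2 + 15*865 = -2 + 12975 = 12973)
M = 12973
M + g(G(-4)) = 12973 - 74 = 12899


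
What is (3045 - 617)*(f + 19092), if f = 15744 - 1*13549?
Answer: 51684836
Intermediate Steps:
f = 2195 (f = 15744 - 13549 = 2195)
(3045 - 617)*(f + 19092) = (3045 - 617)*(2195 + 19092) = 2428*21287 = 51684836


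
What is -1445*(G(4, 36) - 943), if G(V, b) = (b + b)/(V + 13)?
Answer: 1356515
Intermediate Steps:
G(V, b) = 2*b/(13 + V) (G(V, b) = (2*b)/(13 + V) = 2*b/(13 + V))
-1445*(G(4, 36) - 943) = -1445*(2*36/(13 + 4) - 943) = -1445*(2*36/17 - 943) = -1445*(2*36*(1/17) - 943) = -1445*(72/17 - 943) = -1445*(-15959/17) = 1356515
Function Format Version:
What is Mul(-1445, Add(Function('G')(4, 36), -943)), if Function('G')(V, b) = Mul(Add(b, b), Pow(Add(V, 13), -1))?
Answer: 1356515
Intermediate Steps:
Function('G')(V, b) = Mul(2, b, Pow(Add(13, V), -1)) (Function('G')(V, b) = Mul(Mul(2, b), Pow(Add(13, V), -1)) = Mul(2, b, Pow(Add(13, V), -1)))
Mul(-1445, Add(Function('G')(4, 36), -943)) = Mul(-1445, Add(Mul(2, 36, Pow(Add(13, 4), -1)), -943)) = Mul(-1445, Add(Mul(2, 36, Pow(17, -1)), -943)) = Mul(-1445, Add(Mul(2, 36, Rational(1, 17)), -943)) = Mul(-1445, Add(Rational(72, 17), -943)) = Mul(-1445, Rational(-15959, 17)) = 1356515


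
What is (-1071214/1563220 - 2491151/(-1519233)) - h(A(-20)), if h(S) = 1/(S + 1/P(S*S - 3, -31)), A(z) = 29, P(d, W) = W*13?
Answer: 3191583113506351/3469128470537295 ≈ 0.92000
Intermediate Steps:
P(d, W) = 13*W
h(S) = 1/(-1/403 + S) (h(S) = 1/(S + 1/(13*(-31))) = 1/(S + 1/(-403)) = 1/(S - 1/403) = 1/(-1/403 + S))
(-1071214/1563220 - 2491151/(-1519233)) - h(A(-20)) = (-1071214/1563220 - 2491151/(-1519233)) - 403/(-1 + 403*29) = (-1071214*1/1563220 - 2491151*(-1/1519233)) - 403/(-1 + 11687) = (-535607/781610 + 2491151/1519233) - 403/11686 = 1133396703679/1187447705130 - 403/11686 = 3191583113506351/3469128470537295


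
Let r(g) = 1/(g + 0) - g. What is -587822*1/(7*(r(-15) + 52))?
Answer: -4408665/3514 ≈ -1254.6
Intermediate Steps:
r(g) = 1/g - g
-587822*1/(7*(r(-15) + 52)) = -587822*1/(7*((1/(-15) - 1*(-15)) + 52)) = -587822*1/(7*((-1/15 + 15) + 52)) = -587822*1/(7*(224/15 + 52)) = -587822/(7*(1004/15)) = -587822/7028/15 = -587822*15/7028 = -4408665/3514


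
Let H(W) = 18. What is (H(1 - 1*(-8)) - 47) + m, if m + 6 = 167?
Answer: 132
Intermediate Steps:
m = 161 (m = -6 + 167 = 161)
(H(1 - 1*(-8)) - 47) + m = (18 - 47) + 161 = -29 + 161 = 132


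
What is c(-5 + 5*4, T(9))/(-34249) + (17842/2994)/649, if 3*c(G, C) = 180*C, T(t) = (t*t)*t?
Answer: -3835472081/3024974427 ≈ -1.2679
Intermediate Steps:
T(t) = t**3 (T(t) = t**2*t = t**3)
c(G, C) = 60*C (c(G, C) = (180*C)/3 = 60*C)
c(-5 + 5*4, T(9))/(-34249) + (17842/2994)/649 = (60*9**3)/(-34249) + (17842/2994)/649 = (60*729)*(-1/34249) + (17842*(1/2994))*(1/649) = 43740*(-1/34249) + (8921/1497)*(1/649) = -43740/34249 + 811/88323 = -3835472081/3024974427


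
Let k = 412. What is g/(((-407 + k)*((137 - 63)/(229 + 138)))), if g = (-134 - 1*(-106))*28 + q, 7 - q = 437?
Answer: -222769/185 ≈ -1204.2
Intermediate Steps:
q = -430 (q = 7 - 1*437 = 7 - 437 = -430)
g = -1214 (g = (-134 - 1*(-106))*28 - 430 = (-134 + 106)*28 - 430 = -28*28 - 430 = -784 - 430 = -1214)
g/(((-407 + k)*((137 - 63)/(229 + 138)))) = -1214*(229 + 138)/((-407 + 412)*(137 - 63)) = -1214/(5*(74/367)) = -1214/370/367 = -1214*367/370 = -222769/185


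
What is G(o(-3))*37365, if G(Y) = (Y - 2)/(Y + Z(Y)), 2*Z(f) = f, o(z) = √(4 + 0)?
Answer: 0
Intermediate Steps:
o(z) = 2 (o(z) = √4 = 2)
Z(f) = f/2
G(Y) = 2*(-2 + Y)/(3*Y) (G(Y) = (Y - 2)/(Y + Y/2) = (-2 + Y)/((3*Y/2)) = (-2 + Y)*(2/(3*Y)) = 2*(-2 + Y)/(3*Y))
G(o(-3))*37365 = ((⅔)*(-2 + 2)/2)*37365 = ((⅔)*(½)*0)*37365 = 0*37365 = 0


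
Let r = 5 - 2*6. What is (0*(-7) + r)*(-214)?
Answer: 1498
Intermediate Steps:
r = -7 (r = 5 - 12 = -7)
(0*(-7) + r)*(-214) = (0*(-7) - 7)*(-214) = (0 - 7)*(-214) = -7*(-214) = 1498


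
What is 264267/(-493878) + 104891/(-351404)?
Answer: -24111306361/28925117452 ≈ -0.83358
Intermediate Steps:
264267/(-493878) + 104891/(-351404) = 264267*(-1/493878) + 104891*(-1/351404) = -88089/164626 - 104891/351404 = -24111306361/28925117452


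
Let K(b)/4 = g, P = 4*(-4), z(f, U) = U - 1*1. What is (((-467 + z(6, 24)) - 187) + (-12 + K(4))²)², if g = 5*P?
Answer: 12010625649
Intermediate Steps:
z(f, U) = -1 + U (z(f, U) = U - 1 = -1 + U)
P = -16
g = -80 (g = 5*(-16) = -80)
K(b) = -320 (K(b) = 4*(-80) = -320)
(((-467 + z(6, 24)) - 187) + (-12 + K(4))²)² = (((-467 + (-1 + 24)) - 187) + (-12 - 320)²)² = (((-467 + 23) - 187) + (-332)²)² = ((-444 - 187) + 110224)² = (-631 + 110224)² = 109593² = 12010625649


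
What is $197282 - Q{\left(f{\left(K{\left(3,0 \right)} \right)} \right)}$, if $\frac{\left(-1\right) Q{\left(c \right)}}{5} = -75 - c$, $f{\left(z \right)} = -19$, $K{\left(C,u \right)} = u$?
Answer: $197002$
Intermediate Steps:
$Q{\left(c \right)} = 375 + 5 c$ ($Q{\left(c \right)} = - 5 \left(-75 - c\right) = 375 + 5 c$)
$197282 - Q{\left(f{\left(K{\left(3,0 \right)} \right)} \right)} = 197282 - \left(375 + 5 \left(-19\right)\right) = 197282 - \left(375 - 95\right) = 197282 - 280 = 197002$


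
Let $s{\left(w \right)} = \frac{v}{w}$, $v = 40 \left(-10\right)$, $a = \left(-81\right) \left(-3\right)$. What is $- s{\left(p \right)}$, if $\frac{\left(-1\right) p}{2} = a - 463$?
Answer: $\frac{10}{11} \approx 0.90909$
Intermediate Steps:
$a = 243$
$v = -400$
$p = 440$ ($p = - 2 \left(243 - 463\right) = \left(-2\right) \left(-220\right) = 440$)
$s{\left(w \right)} = - \frac{400}{w}$
$- s{\left(p \right)} = - \frac{-400}{440} = \left(-1\right) \left(- \frac{10}{11}\right) = \frac{10}{11}$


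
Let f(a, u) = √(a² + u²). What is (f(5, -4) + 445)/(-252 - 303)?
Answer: -89/111 - √41/555 ≈ -0.81334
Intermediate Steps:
(f(5, -4) + 445)/(-252 - 303) = (√(5² + (-4)²) + 445)/(-252 - 303) = (√(25 + 16) + 445)/(-555) = (√41 + 445)*(-1/555) = (445 + √41)*(-1/555) = -89/111 - √41/555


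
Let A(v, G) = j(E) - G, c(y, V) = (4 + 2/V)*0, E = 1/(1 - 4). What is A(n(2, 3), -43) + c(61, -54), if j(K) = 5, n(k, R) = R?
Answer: 48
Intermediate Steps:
E = -⅓ (E = 1/(-3) = -⅓ ≈ -0.33333)
c(y, V) = 0
A(v, G) = 5 - G
A(n(2, 3), -43) + c(61, -54) = (5 - 1*(-43)) + 0 = (5 + 43) + 0 = 48 + 0 = 48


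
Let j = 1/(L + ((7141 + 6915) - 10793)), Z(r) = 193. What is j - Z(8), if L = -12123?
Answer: -1709981/8860 ≈ -193.00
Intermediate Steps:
j = -1/8860 (j = 1/(-12123 + ((7141 + 6915) - 10793)) = 1/(-12123 + (14056 - 10793)) = 1/(-12123 + 3263) = 1/(-8860) = -1/8860 ≈ -0.00011287)
j - Z(8) = -1/8860 - 1*193 = -1/8860 - 193 = -1709981/8860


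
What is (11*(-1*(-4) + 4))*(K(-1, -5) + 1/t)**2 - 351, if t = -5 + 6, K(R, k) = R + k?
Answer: 1849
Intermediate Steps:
t = 1
(11*(-1*(-4) + 4))*(K(-1, -5) + 1/t)**2 - 351 = (11*(-1*(-4) + 4))*((-1 - 5) + 1/1)**2 - 351 = (11*(4 + 4))*(-6 + 1)**2 - 351 = (11*8)*(-5)**2 - 351 = 88*25 - 351 = 2200 - 351 = 1849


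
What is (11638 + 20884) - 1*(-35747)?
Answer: 68269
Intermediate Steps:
(11638 + 20884) - 1*(-35747) = 32522 + 35747 = 68269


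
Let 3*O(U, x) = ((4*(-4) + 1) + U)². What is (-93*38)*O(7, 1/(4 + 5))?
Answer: -75392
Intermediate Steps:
O(U, x) = (-15 + U)²/3 (O(U, x) = ((4*(-4) + 1) + U)²/3 = ((-16 + 1) + U)²/3 = (-15 + U)²/3)
(-93*38)*O(7, 1/(4 + 5)) = (-93*38)*((-15 + 7)²/3) = -1178*(-8)² = -1178*64 = -3534*64/3 = -75392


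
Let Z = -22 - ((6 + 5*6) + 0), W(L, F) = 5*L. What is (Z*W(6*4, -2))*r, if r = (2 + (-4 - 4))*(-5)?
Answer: -208800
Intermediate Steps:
r = 30 (r = (2 - 8)*(-5) = -6*(-5) = 30)
Z = -58 (Z = -22 - ((6 + 30) + 0) = -22 - (36 + 0) = -22 - 1*36 = -22 - 36 = -58)
(Z*W(6*4, -2))*r = -290*6*4*30 = -290*24*30 = -58*120*30 = -6960*30 = -208800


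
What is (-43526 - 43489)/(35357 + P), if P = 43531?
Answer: -29005/26296 ≈ -1.1030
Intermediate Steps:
(-43526 - 43489)/(35357 + P) = (-43526 - 43489)/(35357 + 43531) = -87015/78888 = -87015*1/78888 = -29005/26296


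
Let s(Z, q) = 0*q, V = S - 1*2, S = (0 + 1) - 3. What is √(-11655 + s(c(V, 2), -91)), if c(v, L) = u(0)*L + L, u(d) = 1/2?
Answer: 3*I*√1295 ≈ 107.96*I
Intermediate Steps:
S = -2 (S = 1 - 3 = -2)
V = -4 (V = -2 - 1*2 = -2 - 2 = -4)
u(d) = ½
c(v, L) = 3*L/2 (c(v, L) = L/2 + L = 3*L/2)
s(Z, q) = 0
√(-11655 + s(c(V, 2), -91)) = √(-11655 + 0) = √(-11655) = 3*I*√1295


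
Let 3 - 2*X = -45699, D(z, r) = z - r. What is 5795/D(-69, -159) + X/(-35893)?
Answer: 41188669/646074 ≈ 63.752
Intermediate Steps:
X = 22851 (X = 3/2 - ½*(-45699) = 3/2 + 45699/2 = 22851)
5795/D(-69, -159) + X/(-35893) = 5795/(-69 - 1*(-159)) + 22851/(-35893) = 5795/(-69 + 159) + 22851*(-1/35893) = 5795/90 - 22851/35893 = 5795*(1/90) - 22851/35893 = 1159/18 - 22851/35893 = 41188669/646074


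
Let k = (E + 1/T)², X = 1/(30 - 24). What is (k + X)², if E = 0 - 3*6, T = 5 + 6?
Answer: 54277350625/527076 ≈ 1.0298e+5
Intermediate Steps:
T = 11
X = ⅙ (X = 1/6 = ⅙ ≈ 0.16667)
E = -18 (E = 0 - 18 = -18)
k = 38809/121 (k = (-18 + 1/11)² = (-197/11)² = 38809/121 ≈ 320.74)
(k + X)² = (38809/121 + ⅙)² = (232975/726)² = 54277350625/527076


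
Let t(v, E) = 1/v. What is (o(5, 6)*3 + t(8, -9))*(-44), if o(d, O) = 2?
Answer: -539/2 ≈ -269.50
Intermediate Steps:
t(v, E) = 1/v
(o(5, 6)*3 + t(8, -9))*(-44) = (2*3 + 1/8)*(-44) = (6 + ⅛)*(-44) = (49/8)*(-44) = -539/2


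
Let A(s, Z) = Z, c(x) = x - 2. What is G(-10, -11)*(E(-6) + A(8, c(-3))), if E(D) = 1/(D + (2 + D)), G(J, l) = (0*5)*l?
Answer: 0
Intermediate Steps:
c(x) = -2 + x
G(J, l) = 0 (G(J, l) = 0*l = 0)
E(D) = 1/(2 + 2*D)
G(-10, -11)*(E(-6) + A(8, c(-3))) = 0*(1/(2*(1 - 6)) + (-2 - 3)) = 0*((1/2)/(-5) - 5) = 0*((1/2)*(-1/5) - 5) = 0*(-1/10 - 5) = 0*(-51/10) = 0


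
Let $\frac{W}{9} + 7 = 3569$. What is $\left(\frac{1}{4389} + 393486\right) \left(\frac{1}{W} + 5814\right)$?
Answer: $\frac{45984162422045245}{20100366} \approx 2.2877 \cdot 10^{9}$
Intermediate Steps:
$W = 32058$ ($W = -63 + 9 \cdot 3569 = -63 + 32121 = 32058$)
$\left(\frac{1}{4389} + 393486\right) \left(\frac{1}{W} + 5814\right) = \left(\frac{1}{4389} + 393486\right) \left(\frac{1}{32058} + 5814\right) = \frac{1727010055}{4389} \cdot \frac{186385213}{32058} = \frac{45984162422045245}{20100366}$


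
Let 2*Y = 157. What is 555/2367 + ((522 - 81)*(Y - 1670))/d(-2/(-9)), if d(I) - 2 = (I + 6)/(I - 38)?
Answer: -31379761325/82056 ≈ -3.8242e+5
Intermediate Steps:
Y = 157/2 (Y = (½)*157 = 157/2 ≈ 78.500)
d(I) = 2 + (6 + I)/(-38 + I) (d(I) = 2 + (I + 6)/(I - 38) = 2 + (6 + I)/(-38 + I))
555/2367 + ((522 - 81)*(Y - 1670))/d(-2/(-9)) = 555/2367 + ((522 - 81)*(157/2 - 1670))/(((-70 + 3*(-2/(-9)))/(-38 - 2/(-9)))) = 555*(1/2367) + (441*(-3183/2))/(((-70 + 3*(-2*(-⅑)))/(-38 - 2*(-⅑)))) = 185/789 - 1403703*(-38 + 2/9)/(-70 + 3*(2/9))/2 = 185/789 - 1403703*(-340/(9*(-70 + ⅔)))/2 = 185/789 - 1403703/(2*((-9/340*(-208/3)))) = 185/789 - 1403703/(2*156/85) = 185/789 - 1403703/2*85/156 = 185/789 - 39771585/104 = -31379761325/82056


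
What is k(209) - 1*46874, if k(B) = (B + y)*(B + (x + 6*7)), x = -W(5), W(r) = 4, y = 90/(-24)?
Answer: 15291/4 ≈ 3822.8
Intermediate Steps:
y = -15/4 (y = 90*(-1/24) = -15/4 ≈ -3.7500)
x = -4 (x = -1*4 = -4)
k(B) = (38 + B)*(-15/4 + B) (k(B) = (B - 15/4)*(B + (-4 + 6*7)) = (-15/4 + B)*(B + (-4 + 42)) = (-15/4 + B)*(B + 38) = (-15/4 + B)*(38 + B) = (38 + B)*(-15/4 + B))
k(209) - 1*46874 = (-285/2 + 209² + (137/4)*209) - 1*46874 = (-285/2 + 43681 + 28633/4) - 46874 = 202787/4 - 46874 = 15291/4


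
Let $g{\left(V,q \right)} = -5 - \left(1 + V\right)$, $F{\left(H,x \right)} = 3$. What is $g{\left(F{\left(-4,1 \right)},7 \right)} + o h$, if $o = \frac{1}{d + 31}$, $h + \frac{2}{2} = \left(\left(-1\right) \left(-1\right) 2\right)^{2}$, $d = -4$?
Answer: $- \frac{80}{9} \approx -8.8889$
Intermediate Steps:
$g{\left(V,q \right)} = -6 - V$
$h = 3$ ($h = -1 + \left(\left(-1\right) \left(-1\right) 2\right)^{2} = -1 + \left(1 \cdot 2\right)^{2} = -1 + 2^{2} = -1 + 4 = 3$)
$o = \frac{1}{27}$ ($o = \frac{1}{-4 + 31} = \frac{1}{27} \approx 0.037037$)
$g{\left(F{\left(-4,1 \right)},7 \right)} + o h = \left(-6 - 3\right) + \frac{1}{27} \cdot 3 = \left(-6 - 3\right) + \frac{1}{9} = -9 + \frac{1}{9} = - \frac{80}{9}$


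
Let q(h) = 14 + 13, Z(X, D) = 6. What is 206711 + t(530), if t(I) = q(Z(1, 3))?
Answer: 206738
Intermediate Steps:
q(h) = 27
t(I) = 27
206711 + t(530) = 206711 + 27 = 206738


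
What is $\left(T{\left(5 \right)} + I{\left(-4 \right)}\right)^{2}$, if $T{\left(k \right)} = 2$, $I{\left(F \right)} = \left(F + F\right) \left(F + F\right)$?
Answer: $4356$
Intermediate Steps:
$I{\left(F \right)} = 4 F^{2}$ ($I{\left(F \right)} = 2 F 2 F = 4 F^{2}$)
$\left(T{\left(5 \right)} + I{\left(-4 \right)}\right)^{2} = \left(2 + 4 \left(-4\right)^{2}\right)^{2} = \left(2 + 4 \cdot 16\right)^{2} = \left(2 + 64\right)^{2} = 66^{2} = 4356$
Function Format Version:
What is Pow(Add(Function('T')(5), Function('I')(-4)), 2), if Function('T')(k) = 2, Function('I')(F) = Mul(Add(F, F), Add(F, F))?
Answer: 4356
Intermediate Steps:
Function('I')(F) = Mul(4, Pow(F, 2)) (Function('I')(F) = Mul(Mul(2, F), Mul(2, F)) = Mul(4, Pow(F, 2)))
Pow(Add(Function('T')(5), Function('I')(-4)), 2) = Pow(Add(2, Mul(4, Pow(-4, 2))), 2) = Pow(Add(2, Mul(4, 16)), 2) = Pow(Add(2, 64), 2) = Pow(66, 2) = 4356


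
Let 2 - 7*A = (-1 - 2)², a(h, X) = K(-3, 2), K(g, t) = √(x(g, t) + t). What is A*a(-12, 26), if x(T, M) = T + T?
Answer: -2*I ≈ -2.0*I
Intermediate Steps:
x(T, M) = 2*T
K(g, t) = √(t + 2*g) (K(g, t) = √(2*g + t) = √(t + 2*g))
a(h, X) = 2*I (a(h, X) = √(2 + 2*(-3)) = √(2 - 6) = √(-4) = 2*I)
A = -1 (A = 2/7 - (-1 - 2)²/7 = 2/7 - ⅐*(-3)² = 2/7 - ⅐*9 = 2/7 - 9/7 = -1)
A*a(-12, 26) = -2*I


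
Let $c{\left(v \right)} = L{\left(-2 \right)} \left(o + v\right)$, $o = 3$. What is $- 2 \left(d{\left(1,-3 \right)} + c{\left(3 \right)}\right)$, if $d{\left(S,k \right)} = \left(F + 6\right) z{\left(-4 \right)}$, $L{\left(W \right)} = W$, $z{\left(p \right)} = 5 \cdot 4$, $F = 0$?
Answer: $-216$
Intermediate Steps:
$z{\left(p \right)} = 20$
$d{\left(S,k \right)} = 120$ ($d{\left(S,k \right)} = \left(0 + 6\right) 20 = 6 \cdot 20 = 120$)
$c{\left(v \right)} = -6 - 2 v$ ($c{\left(v \right)} = - 2 \left(3 + v\right) = -6 - 2 v$)
$- 2 \left(d{\left(1,-3 \right)} + c{\left(3 \right)}\right) = - 2 \left(120 - 12\right) = \left(-2\right) 108 = -216$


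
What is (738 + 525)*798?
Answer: 1007874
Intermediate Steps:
(738 + 525)*798 = 1263*798 = 1007874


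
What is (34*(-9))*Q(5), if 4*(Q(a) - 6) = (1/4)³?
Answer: -235161/128 ≈ -1837.2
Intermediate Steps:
Q(a) = 1537/256 (Q(a) = 6 + (1/4)³/4 = 6 + (¼)³/4 = 6 + (¼)*(1/64) = 6 + 1/256 = 1537/256)
(34*(-9))*Q(5) = (34*(-9))*(1537/256) = -306*1537/256 = -235161/128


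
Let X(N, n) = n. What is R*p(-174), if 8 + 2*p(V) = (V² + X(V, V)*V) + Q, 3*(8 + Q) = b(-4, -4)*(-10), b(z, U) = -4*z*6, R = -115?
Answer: -3462420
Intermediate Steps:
b(z, U) = -24*z
Q = -328 (Q = -8 + (-24*(-4)*(-10))/3 = -8 + (96*(-10))/3 = -8 + (⅓)*(-960) = -8 - 320 = -328)
p(V) = -168 + V² (p(V) = -4 + ((V² + V*V) - 328)/2 = -4 + ((V² + V²) - 328)/2 = -4 + (2*V² - 328)/2 = -4 + (-328 + 2*V²)/2 = -4 + (-164 + V²) = -168 + V²)
R*p(-174) = -115*(-168 + (-174)²) = -115*(-168 + 30276) = -115*30108 = -3462420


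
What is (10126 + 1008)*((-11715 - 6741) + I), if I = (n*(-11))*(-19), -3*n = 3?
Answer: -207816110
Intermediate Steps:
n = -1 (n = -⅓*3 = -1)
I = -209 (I = -1*(-11)*(-19) = 11*(-19) = -209)
(10126 + 1008)*((-11715 - 6741) + I) = (10126 + 1008)*((-11715 - 6741) - 209) = 11134*(-18456 - 209) = 11134*(-18665) = -207816110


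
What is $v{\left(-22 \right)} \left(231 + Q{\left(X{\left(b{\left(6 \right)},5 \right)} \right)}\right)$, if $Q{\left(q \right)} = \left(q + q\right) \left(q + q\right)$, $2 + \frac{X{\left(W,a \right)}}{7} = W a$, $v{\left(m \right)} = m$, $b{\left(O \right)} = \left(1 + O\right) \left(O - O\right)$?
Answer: $-22330$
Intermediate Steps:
$b{\left(O \right)} = 0$ ($b{\left(O \right)} = \left(1 + O\right) 0 = 0$)
$X{\left(W,a \right)} = -14 + 7 W a$
$Q{\left(q \right)} = 4 q^{2}$ ($Q{\left(q \right)} = 2 q 2 q = 4 q^{2}$)
$v{\left(-22 \right)} \left(231 + Q{\left(X{\left(b{\left(6 \right)},5 \right)} \right)}\right) = - 22 \left(231 + 4 \left(-14 + 7 \cdot 0 \cdot 5\right)^{2}\right) = - 22 \left(231 + 4 \left(-14 + 0\right)^{2}\right) = - 22 \left(231 + 4 \left(-14\right)^{2}\right) = - 22 \left(231 + 4 \cdot 196\right) = - 22 \left(231 + 784\right) = \left(-22\right) 1015 = -22330$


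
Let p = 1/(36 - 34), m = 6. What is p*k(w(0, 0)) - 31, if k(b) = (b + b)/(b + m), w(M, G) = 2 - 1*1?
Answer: -216/7 ≈ -30.857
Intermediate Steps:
w(M, G) = 1 (w(M, G) = 2 - 1 = 1)
k(b) = 2*b/(6 + b) (k(b) = (b + b)/(b + 6) = (2*b)/(6 + b) = 2*b/(6 + b))
p = ½ (p = 1/2 = ½ ≈ 0.50000)
p*k(w(0, 0)) - 31 = (2*1/(6 + 1))/2 - 31 = (2*1/7)/2 - 31 = (2*1*(⅐))/2 - 31 = (½)*(2/7) - 31 = ⅐ - 31 = -216/7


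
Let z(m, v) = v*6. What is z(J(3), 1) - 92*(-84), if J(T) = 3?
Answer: 7734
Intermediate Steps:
z(m, v) = 6*v
z(J(3), 1) - 92*(-84) = 6*1 - 92*(-84) = 6 + 7728 = 7734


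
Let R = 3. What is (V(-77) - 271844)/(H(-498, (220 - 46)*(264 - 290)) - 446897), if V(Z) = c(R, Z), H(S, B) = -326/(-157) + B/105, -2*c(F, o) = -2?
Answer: 135797935/223265851 ≈ 0.60823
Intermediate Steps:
c(F, o) = 1 (c(F, o) = -1/2*(-2) = 1)
H(S, B) = 326/157 + B/105 (H(S, B) = -326*(-1/157) + B*(1/105) = 326/157 + B/105)
V(Z) = 1
(V(-77) - 271844)/(H(-498, (220 - 46)*(264 - 290)) - 446897) = (1 - 271844)/((326/157 + ((220 - 46)*(264 - 290))/105) - 446897) = -271843/((326/157 + (174*(-26))/105) - 446897) = -271843/((326/157 + (1/105)*(-4524)) - 446897) = -271843/((326/157 - 1508/35) - 446897) = -271843/(-225346/5495 - 446897) = -271843/(-2455924361/5495) = -271843*(-5495/2455924361) = 135797935/223265851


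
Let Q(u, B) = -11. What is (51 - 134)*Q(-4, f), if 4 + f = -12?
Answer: 913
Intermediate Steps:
f = -16 (f = -4 - 12 = -16)
(51 - 134)*Q(-4, f) = (51 - 134)*(-11) = -83*(-11) = 913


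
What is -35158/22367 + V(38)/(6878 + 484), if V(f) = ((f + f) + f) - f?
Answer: -128566652/82332927 ≈ -1.5615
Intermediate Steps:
V(f) = 2*f (V(f) = (2*f + f) - f = 3*f - f = 2*f)
-35158/22367 + V(38)/(6878 + 484) = -35158/22367 + (2*38)/(6878 + 484) = -35158*1/22367 + 76/7362 = -35158/22367 + 76*(1/7362) = -35158/22367 + 38/3681 = -128566652/82332927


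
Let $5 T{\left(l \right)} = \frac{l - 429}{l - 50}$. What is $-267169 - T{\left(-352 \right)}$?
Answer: $- \frac{537010471}{2010} \approx -2.6717 \cdot 10^{5}$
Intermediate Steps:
$T{\left(l \right)} = \frac{-429 + l}{5 \left(-50 + l\right)}$ ($T{\left(l \right)} = \frac{\left(l - 429\right) \frac{1}{l - 50}}{5} = \frac{\left(-429 + l\right) \frac{1}{-50 + l}}{5} = \frac{\frac{1}{-50 + l} \left(-429 + l\right)}{5} = \frac{-429 + l}{5 \left(-50 + l\right)}$)
$-267169 - T{\left(-352 \right)} = -267169 - \frac{-429 - 352}{5 \left(-50 - 352\right)} = -267169 - \frac{1}{5} \frac{1}{-402} \left(-781\right) = -267169 - \frac{1}{5} \left(- \frac{1}{402}\right) \left(-781\right) = -267169 - \frac{781}{2010} = - \frac{537010471}{2010}$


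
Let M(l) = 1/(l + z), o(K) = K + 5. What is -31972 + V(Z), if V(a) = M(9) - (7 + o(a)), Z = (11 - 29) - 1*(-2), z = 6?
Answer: -479519/15 ≈ -31968.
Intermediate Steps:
o(K) = 5 + K
Z = -16 (Z = -18 + 2 = -16)
M(l) = 1/(6 + l) (M(l) = 1/(l + 6) = 1/(6 + l))
V(a) = -179/15 - a (V(a) = 1/(6 + 9) - (7 + (5 + a)) = 1/15 - (12 + a) = 1/15 + (-12 - a) = -179/15 - a)
-31972 + V(Z) = -31972 + (-179/15 - 1*(-16)) = -31972 + (-179/15 + 16) = -31972 + 61/15 = -479519/15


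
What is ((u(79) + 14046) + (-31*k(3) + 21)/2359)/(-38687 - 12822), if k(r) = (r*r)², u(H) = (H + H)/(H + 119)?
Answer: -3280256737/12029463369 ≈ -0.27269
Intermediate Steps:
u(H) = 2*H/(119 + H) (u(H) = (2*H)/(119 + H) = 2*H/(119 + H))
k(r) = r⁴ (k(r) = (r²)² = r⁴)
((u(79) + 14046) + (-31*k(3) + 21)/2359)/(-38687 - 12822) = ((2*79/(119 + 79) + 14046) + (-31*3⁴ + 21)/2359)/(-38687 - 12822) = ((2*79/198 + 14046) + (-31*81 + 21)*(1/2359))/(-51509) = ((2*79*(1/198) + 14046) + (-2511 + 21)*(1/2359))*(-1/51509) = ((79/99 + 14046) - 2490*1/2359)*(-1/51509) = (1390633/99 - 2490/2359)*(-1/51509) = (3280256737/233541)*(-1/51509) = -3280256737/12029463369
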